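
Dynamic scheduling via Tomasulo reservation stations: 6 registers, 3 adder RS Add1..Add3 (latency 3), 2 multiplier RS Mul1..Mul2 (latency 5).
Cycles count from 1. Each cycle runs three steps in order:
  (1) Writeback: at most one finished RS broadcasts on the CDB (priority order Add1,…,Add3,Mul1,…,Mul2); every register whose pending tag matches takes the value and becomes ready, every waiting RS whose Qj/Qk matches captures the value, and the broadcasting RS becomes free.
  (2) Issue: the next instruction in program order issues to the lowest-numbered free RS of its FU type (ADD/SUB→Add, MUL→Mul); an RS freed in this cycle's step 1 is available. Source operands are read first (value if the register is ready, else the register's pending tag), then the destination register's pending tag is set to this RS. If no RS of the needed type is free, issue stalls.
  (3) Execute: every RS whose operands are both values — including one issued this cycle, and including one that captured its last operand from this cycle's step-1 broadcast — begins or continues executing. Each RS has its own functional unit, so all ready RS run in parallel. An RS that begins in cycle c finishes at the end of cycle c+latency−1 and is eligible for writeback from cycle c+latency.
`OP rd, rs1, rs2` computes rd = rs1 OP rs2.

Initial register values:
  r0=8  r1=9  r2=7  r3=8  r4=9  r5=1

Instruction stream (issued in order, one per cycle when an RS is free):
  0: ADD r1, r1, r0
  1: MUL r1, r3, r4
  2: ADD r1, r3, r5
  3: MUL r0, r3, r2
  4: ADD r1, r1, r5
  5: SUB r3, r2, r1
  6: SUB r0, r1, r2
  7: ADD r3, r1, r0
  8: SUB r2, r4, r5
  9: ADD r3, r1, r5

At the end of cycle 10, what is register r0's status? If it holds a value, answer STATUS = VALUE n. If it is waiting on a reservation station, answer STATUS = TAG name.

STATUS = TAG Add3

cycle 1: issue ADD r1<-Add1 // r0:8,r1:Add1,r2:7,r3:8,r4:9,r5:1
cycle 2: issue MUL r1<-Mul1 // r0:8,r1:Mul1,r2:7,r3:8,r4:9,r5:1
cycle 3: issue ADD r1<-Add2 // r0:8,r1:Add2,r2:7,r3:8,r4:9,r5:1
cycle 4: CDB Add1=17; issue MUL r0<-Mul2 // r0:Mul2,r1:Add2,r2:7,r3:8,r4:9,r5:1
cycle 5: issue ADD r1<-Add1 // r0:Mul2,r1:Add1,r2:7,r3:8,r4:9,r5:1
cycle 6: CDB Add2=9; issue SUB r3<-Add2 // r0:Mul2,r1:Add1,r2:7,r3:Add2,r4:9,r5:1
cycle 7: CDB Mul1=72; issue SUB r0<-Add3 // r0:Add3,r1:Add1,r2:7,r3:Add2,r4:9,r5:1
cycle 8: stall // r0:Add3,r1:Add1,r2:7,r3:Add2,r4:9,r5:1
cycle 9: CDB Add1=10; issue ADD r3<-Add1 // r0:Add3,r1:10,r2:7,r3:Add1,r4:9,r5:1
cycle 10: CDB Mul2=56; stall // r0:Add3,r1:10,r2:7,r3:Add1,r4:9,r5:1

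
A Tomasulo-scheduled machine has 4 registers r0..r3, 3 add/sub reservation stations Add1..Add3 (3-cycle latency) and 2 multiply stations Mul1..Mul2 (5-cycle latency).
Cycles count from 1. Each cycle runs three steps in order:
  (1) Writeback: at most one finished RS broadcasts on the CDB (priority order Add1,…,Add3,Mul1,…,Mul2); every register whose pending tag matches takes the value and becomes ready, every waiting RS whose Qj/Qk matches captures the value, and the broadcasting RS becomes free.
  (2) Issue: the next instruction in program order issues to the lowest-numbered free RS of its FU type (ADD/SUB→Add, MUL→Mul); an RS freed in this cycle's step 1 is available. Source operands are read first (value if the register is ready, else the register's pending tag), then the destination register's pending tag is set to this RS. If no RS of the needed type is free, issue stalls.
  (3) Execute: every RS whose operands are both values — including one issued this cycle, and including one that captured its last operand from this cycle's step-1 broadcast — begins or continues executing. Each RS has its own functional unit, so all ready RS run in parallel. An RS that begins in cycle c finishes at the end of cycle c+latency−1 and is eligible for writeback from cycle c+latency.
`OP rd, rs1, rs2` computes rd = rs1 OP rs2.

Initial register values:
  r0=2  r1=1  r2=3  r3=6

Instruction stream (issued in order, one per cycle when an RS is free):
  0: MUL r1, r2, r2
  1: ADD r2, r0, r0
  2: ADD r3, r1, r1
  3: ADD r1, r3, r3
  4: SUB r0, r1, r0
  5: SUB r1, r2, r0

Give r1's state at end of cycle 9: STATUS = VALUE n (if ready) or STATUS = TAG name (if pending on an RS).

STATUS = TAG Add2

c1: issue MUL r1<-Mul1 | r0:2,r1:Mul1,r2:3,r3:6
c2: issue ADD r2<-Add1 | r0:2,r1:Mul1,r2:Add1,r3:6
c3: issue ADD r3<-Add2 | r0:2,r1:Mul1,r2:Add1,r3:Add2
c4: issue ADD r1<-Add3 | r0:2,r1:Add3,r2:Add1,r3:Add2
c5: CDB Add1=4; issue SUB r0<-Add1 | r0:Add1,r1:Add3,r2:4,r3:Add2
c6: CDB Mul1=9; stall | r0:Add1,r1:Add3,r2:4,r3:Add2
c7: stall | r0:Add1,r1:Add3,r2:4,r3:Add2
c8: stall | r0:Add1,r1:Add3,r2:4,r3:Add2
c9: CDB Add2=18; issue SUB r1<-Add2 | r0:Add1,r1:Add2,r2:4,r3:18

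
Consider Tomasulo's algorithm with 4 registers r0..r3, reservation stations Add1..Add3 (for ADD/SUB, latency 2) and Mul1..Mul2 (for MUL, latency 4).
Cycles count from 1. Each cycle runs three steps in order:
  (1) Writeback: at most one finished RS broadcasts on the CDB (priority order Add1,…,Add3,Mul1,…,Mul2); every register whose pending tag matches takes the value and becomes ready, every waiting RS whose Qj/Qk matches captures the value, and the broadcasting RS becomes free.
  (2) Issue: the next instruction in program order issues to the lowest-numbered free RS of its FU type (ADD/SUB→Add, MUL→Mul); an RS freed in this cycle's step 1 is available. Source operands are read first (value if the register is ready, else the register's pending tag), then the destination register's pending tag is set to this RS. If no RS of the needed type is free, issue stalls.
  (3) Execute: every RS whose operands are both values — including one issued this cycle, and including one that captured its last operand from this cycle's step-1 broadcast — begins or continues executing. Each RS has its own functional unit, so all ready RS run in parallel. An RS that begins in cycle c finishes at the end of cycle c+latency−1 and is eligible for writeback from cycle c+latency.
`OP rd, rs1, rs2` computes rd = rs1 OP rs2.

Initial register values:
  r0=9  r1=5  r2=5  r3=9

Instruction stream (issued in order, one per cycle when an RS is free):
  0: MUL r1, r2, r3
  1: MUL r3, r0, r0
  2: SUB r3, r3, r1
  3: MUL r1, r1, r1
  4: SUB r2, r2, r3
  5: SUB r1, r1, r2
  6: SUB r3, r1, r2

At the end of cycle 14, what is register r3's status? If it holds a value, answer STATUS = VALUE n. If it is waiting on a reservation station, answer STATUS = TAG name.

c1: issue MUL r1<-Mul1 | r0:9,r1:Mul1,r2:5,r3:9
c2: issue MUL r3<-Mul2 | r0:9,r1:Mul1,r2:5,r3:Mul2
c3: issue SUB r3<-Add1 | r0:9,r1:Mul1,r2:5,r3:Add1
c4: stall | r0:9,r1:Mul1,r2:5,r3:Add1
c5: CDB Mul1=45; issue MUL r1<-Mul1 | r0:9,r1:Mul1,r2:5,r3:Add1
c6: CDB Mul2=81; issue SUB r2<-Add2 | r0:9,r1:Mul1,r2:Add2,r3:Add1
c7: issue SUB r1<-Add3 | r0:9,r1:Add3,r2:Add2,r3:Add1
c8: CDB Add1=36; issue SUB r3<-Add1 | r0:9,r1:Add3,r2:Add2,r3:Add1
c9: CDB Mul1=2025 | r0:9,r1:Add3,r2:Add2,r3:Add1
c10: CDB Add2=-31 | r0:9,r1:Add3,r2:-31,r3:Add1
c11: - | r0:9,r1:Add3,r2:-31,r3:Add1
c12: CDB Add3=2056 | r0:9,r1:2056,r2:-31,r3:Add1
c13: - | r0:9,r1:2056,r2:-31,r3:Add1
c14: CDB Add1=2087 | r0:9,r1:2056,r2:-31,r3:2087

STATUS = VALUE 2087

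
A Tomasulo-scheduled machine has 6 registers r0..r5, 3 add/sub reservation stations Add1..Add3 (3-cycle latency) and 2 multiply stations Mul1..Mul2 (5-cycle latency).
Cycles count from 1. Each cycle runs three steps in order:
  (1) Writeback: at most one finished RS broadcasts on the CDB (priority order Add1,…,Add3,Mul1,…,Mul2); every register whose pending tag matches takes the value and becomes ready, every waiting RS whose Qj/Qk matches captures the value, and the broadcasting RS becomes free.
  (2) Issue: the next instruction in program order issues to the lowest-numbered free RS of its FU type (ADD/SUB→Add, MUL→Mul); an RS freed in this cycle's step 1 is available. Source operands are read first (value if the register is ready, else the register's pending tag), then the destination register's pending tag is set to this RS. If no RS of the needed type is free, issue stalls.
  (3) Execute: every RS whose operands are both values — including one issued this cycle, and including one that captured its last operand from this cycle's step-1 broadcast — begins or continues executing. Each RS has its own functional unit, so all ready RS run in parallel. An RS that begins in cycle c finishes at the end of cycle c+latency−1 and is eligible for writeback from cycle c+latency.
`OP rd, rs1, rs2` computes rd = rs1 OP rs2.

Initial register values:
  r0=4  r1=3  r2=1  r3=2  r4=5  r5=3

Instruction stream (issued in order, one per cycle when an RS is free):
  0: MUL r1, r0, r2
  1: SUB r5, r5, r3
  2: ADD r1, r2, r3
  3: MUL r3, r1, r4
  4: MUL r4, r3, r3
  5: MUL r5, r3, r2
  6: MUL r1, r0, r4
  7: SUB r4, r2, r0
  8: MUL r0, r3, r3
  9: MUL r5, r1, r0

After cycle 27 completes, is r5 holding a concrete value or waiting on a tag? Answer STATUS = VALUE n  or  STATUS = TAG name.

STATUS = TAG Mul1

  c1: issue MUL r1<-Mul1  regs: r0:4,r1:Mul1,r2:1,r3:2,r4:5,r5:3
  c2: issue SUB r5<-Add1  regs: r0:4,r1:Mul1,r2:1,r3:2,r4:5,r5:Add1
  c3: issue ADD r1<-Add2  regs: r0:4,r1:Add2,r2:1,r3:2,r4:5,r5:Add1
  c4: issue MUL r3<-Mul2  regs: r0:4,r1:Add2,r2:1,r3:Mul2,r4:5,r5:Add1
  c5: CDB Add1=1; stall  regs: r0:4,r1:Add2,r2:1,r3:Mul2,r4:5,r5:1
  c6: CDB Add2=3; stall  regs: r0:4,r1:3,r2:1,r3:Mul2,r4:5,r5:1
  c7: CDB Mul1=4; issue MUL r4<-Mul1  regs: r0:4,r1:3,r2:1,r3:Mul2,r4:Mul1,r5:1
  c8: stall  regs: r0:4,r1:3,r2:1,r3:Mul2,r4:Mul1,r5:1
  c9: stall  regs: r0:4,r1:3,r2:1,r3:Mul2,r4:Mul1,r5:1
  c10: stall  regs: r0:4,r1:3,r2:1,r3:Mul2,r4:Mul1,r5:1
  c11: CDB Mul2=15; issue MUL r5<-Mul2  regs: r0:4,r1:3,r2:1,r3:15,r4:Mul1,r5:Mul2
  c12: stall  regs: r0:4,r1:3,r2:1,r3:15,r4:Mul1,r5:Mul2
  c13: stall  regs: r0:4,r1:3,r2:1,r3:15,r4:Mul1,r5:Mul2
  c14: stall  regs: r0:4,r1:3,r2:1,r3:15,r4:Mul1,r5:Mul2
  c15: stall  regs: r0:4,r1:3,r2:1,r3:15,r4:Mul1,r5:Mul2
  c16: CDB Mul1=225; issue MUL r1<-Mul1  regs: r0:4,r1:Mul1,r2:1,r3:15,r4:225,r5:Mul2
  c17: CDB Mul2=15; issue SUB r4<-Add1  regs: r0:4,r1:Mul1,r2:1,r3:15,r4:Add1,r5:15
  c18: issue MUL r0<-Mul2  regs: r0:Mul2,r1:Mul1,r2:1,r3:15,r4:Add1,r5:15
  c19: stall  regs: r0:Mul2,r1:Mul1,r2:1,r3:15,r4:Add1,r5:15
  c20: CDB Add1=-3; stall  regs: r0:Mul2,r1:Mul1,r2:1,r3:15,r4:-3,r5:15
  c21: CDB Mul1=900; issue MUL r5<-Mul1  regs: r0:Mul2,r1:900,r2:1,r3:15,r4:-3,r5:Mul1
  c22: -  regs: r0:Mul2,r1:900,r2:1,r3:15,r4:-3,r5:Mul1
  c23: CDB Mul2=225  regs: r0:225,r1:900,r2:1,r3:15,r4:-3,r5:Mul1
  c24: -  regs: r0:225,r1:900,r2:1,r3:15,r4:-3,r5:Mul1
  c25: -  regs: r0:225,r1:900,r2:1,r3:15,r4:-3,r5:Mul1
  c26: -  regs: r0:225,r1:900,r2:1,r3:15,r4:-3,r5:Mul1
  c27: -  regs: r0:225,r1:900,r2:1,r3:15,r4:-3,r5:Mul1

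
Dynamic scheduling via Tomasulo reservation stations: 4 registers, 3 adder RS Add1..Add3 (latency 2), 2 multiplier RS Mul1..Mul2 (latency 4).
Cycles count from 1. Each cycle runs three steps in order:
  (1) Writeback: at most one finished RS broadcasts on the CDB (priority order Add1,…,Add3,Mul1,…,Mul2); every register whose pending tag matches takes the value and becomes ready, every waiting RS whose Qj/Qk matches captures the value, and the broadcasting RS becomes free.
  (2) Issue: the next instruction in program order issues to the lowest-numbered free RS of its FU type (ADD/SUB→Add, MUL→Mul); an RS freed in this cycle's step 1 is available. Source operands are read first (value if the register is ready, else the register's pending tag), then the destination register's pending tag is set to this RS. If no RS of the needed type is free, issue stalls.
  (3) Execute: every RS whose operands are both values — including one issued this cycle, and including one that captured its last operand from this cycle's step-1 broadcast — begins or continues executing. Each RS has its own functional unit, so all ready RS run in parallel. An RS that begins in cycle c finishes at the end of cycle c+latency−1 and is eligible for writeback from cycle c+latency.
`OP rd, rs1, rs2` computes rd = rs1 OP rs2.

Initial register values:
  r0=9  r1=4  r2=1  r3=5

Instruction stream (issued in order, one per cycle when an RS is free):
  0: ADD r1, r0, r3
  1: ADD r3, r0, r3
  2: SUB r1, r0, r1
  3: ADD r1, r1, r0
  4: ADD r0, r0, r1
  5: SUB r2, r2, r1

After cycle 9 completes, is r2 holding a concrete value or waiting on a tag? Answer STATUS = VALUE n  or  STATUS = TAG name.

c1: issue ADD r1<-Add1 | r0:9,r1:Add1,r2:1,r3:5
c2: issue ADD r3<-Add2 | r0:9,r1:Add1,r2:1,r3:Add2
c3: CDB Add1=14; issue SUB r1<-Add1 | r0:9,r1:Add1,r2:1,r3:Add2
c4: CDB Add2=14; issue ADD r1<-Add2 | r0:9,r1:Add2,r2:1,r3:14
c5: CDB Add1=-5; issue ADD r0<-Add1 | r0:Add1,r1:Add2,r2:1,r3:14
c6: issue SUB r2<-Add3 | r0:Add1,r1:Add2,r2:Add3,r3:14
c7: CDB Add2=4 | r0:Add1,r1:4,r2:Add3,r3:14
c8: - | r0:Add1,r1:4,r2:Add3,r3:14
c9: CDB Add1=13 | r0:13,r1:4,r2:Add3,r3:14

STATUS = TAG Add3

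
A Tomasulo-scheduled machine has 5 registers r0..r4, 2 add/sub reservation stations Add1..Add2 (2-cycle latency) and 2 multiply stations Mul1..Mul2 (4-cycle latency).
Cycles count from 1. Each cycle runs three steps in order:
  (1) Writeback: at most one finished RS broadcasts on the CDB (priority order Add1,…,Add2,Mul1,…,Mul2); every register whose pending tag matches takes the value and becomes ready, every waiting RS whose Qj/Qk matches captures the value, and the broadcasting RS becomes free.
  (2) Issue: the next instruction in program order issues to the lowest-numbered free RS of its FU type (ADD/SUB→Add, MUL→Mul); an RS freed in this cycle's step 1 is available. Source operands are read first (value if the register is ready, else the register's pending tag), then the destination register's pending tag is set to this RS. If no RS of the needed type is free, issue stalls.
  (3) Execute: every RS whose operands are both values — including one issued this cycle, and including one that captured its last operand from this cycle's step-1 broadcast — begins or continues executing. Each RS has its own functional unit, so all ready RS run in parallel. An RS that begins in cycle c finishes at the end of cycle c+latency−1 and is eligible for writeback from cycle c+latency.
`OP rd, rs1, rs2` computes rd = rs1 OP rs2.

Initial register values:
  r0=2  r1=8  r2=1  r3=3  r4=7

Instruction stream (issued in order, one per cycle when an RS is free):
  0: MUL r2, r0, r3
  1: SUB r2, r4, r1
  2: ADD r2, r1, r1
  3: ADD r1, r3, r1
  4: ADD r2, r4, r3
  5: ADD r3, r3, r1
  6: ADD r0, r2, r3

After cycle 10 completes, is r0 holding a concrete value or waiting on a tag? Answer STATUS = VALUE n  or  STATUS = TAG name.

STATUS = VALUE 24

c1: issue MUL r2<-Mul1 | r0:2,r1:8,r2:Mul1,r3:3,r4:7
c2: issue SUB r2<-Add1 | r0:2,r1:8,r2:Add1,r3:3,r4:7
c3: issue ADD r2<-Add2 | r0:2,r1:8,r2:Add2,r3:3,r4:7
c4: CDB Add1=-1; issue ADD r1<-Add1 | r0:2,r1:Add1,r2:Add2,r3:3,r4:7
c5: CDB Add2=16; issue ADD r2<-Add2 | r0:2,r1:Add1,r2:Add2,r3:3,r4:7
c6: CDB Add1=11; issue ADD r3<-Add1 | r0:2,r1:11,r2:Add2,r3:Add1,r4:7
c7: CDB Add2=10; issue ADD r0<-Add2 | r0:Add2,r1:11,r2:10,r3:Add1,r4:7
c8: CDB Add1=14 | r0:Add2,r1:11,r2:10,r3:14,r4:7
c9: CDB Mul1=6 | r0:Add2,r1:11,r2:10,r3:14,r4:7
c10: CDB Add2=24 | r0:24,r1:11,r2:10,r3:14,r4:7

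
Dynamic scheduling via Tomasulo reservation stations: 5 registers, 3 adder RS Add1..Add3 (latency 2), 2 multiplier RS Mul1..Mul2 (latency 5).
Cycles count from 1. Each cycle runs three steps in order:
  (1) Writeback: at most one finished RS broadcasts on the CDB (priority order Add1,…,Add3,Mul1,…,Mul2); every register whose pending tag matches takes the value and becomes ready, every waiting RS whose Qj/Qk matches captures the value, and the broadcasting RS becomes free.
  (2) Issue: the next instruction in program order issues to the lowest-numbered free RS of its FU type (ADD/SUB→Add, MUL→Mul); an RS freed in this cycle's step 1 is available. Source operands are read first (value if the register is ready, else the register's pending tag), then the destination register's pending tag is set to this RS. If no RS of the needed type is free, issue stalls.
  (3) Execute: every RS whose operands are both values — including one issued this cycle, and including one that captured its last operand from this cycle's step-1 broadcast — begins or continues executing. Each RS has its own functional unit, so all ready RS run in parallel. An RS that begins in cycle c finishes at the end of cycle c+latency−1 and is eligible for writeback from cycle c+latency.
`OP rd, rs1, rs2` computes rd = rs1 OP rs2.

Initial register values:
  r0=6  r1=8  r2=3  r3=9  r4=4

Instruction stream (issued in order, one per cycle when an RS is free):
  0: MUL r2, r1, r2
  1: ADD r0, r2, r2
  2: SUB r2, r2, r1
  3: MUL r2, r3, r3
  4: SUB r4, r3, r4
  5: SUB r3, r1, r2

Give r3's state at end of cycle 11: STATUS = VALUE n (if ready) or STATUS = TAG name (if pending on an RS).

cycle 1: issue MUL r2<-Mul1 // r0:6,r1:8,r2:Mul1,r3:9,r4:4
cycle 2: issue ADD r0<-Add1 // r0:Add1,r1:8,r2:Mul1,r3:9,r4:4
cycle 3: issue SUB r2<-Add2 // r0:Add1,r1:8,r2:Add2,r3:9,r4:4
cycle 4: issue MUL r2<-Mul2 // r0:Add1,r1:8,r2:Mul2,r3:9,r4:4
cycle 5: issue SUB r4<-Add3 // r0:Add1,r1:8,r2:Mul2,r3:9,r4:Add3
cycle 6: CDB Mul1=24; stall // r0:Add1,r1:8,r2:Mul2,r3:9,r4:Add3
cycle 7: CDB Add3=5; issue SUB r3<-Add3 // r0:Add1,r1:8,r2:Mul2,r3:Add3,r4:5
cycle 8: CDB Add1=48 // r0:48,r1:8,r2:Mul2,r3:Add3,r4:5
cycle 9: CDB Add2=16 // r0:48,r1:8,r2:Mul2,r3:Add3,r4:5
cycle 10: CDB Mul2=81 // r0:48,r1:8,r2:81,r3:Add3,r4:5
cycle 11: - // r0:48,r1:8,r2:81,r3:Add3,r4:5

STATUS = TAG Add3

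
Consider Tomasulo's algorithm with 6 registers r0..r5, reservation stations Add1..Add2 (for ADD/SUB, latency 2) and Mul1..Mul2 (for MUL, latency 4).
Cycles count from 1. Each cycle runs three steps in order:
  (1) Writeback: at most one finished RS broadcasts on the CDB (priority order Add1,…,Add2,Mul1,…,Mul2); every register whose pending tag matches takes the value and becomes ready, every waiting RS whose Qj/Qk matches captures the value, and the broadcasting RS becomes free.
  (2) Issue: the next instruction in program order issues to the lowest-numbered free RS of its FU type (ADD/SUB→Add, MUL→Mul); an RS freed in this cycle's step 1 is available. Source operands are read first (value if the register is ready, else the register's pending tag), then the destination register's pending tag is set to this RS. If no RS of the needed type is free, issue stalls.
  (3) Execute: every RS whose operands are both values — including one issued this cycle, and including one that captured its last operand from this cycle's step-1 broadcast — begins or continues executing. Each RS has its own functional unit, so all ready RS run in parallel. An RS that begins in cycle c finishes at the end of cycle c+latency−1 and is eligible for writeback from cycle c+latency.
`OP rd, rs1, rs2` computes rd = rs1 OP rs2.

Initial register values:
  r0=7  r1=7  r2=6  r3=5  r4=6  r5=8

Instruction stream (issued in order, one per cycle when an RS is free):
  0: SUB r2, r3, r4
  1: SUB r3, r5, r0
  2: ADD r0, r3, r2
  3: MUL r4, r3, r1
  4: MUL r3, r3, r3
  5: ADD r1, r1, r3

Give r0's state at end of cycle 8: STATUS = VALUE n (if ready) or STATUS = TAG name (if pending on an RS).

STATUS = VALUE 0

  c1: issue SUB r2<-Add1  regs: r0:7,r1:7,r2:Add1,r3:5,r4:6,r5:8
  c2: issue SUB r3<-Add2  regs: r0:7,r1:7,r2:Add1,r3:Add2,r4:6,r5:8
  c3: CDB Add1=-1; issue ADD r0<-Add1  regs: r0:Add1,r1:7,r2:-1,r3:Add2,r4:6,r5:8
  c4: CDB Add2=1; issue MUL r4<-Mul1  regs: r0:Add1,r1:7,r2:-1,r3:1,r4:Mul1,r5:8
  c5: issue MUL r3<-Mul2  regs: r0:Add1,r1:7,r2:-1,r3:Mul2,r4:Mul1,r5:8
  c6: CDB Add1=0; issue ADD r1<-Add1  regs: r0:0,r1:Add1,r2:-1,r3:Mul2,r4:Mul1,r5:8
  c7: -  regs: r0:0,r1:Add1,r2:-1,r3:Mul2,r4:Mul1,r5:8
  c8: CDB Mul1=7  regs: r0:0,r1:Add1,r2:-1,r3:Mul2,r4:7,r5:8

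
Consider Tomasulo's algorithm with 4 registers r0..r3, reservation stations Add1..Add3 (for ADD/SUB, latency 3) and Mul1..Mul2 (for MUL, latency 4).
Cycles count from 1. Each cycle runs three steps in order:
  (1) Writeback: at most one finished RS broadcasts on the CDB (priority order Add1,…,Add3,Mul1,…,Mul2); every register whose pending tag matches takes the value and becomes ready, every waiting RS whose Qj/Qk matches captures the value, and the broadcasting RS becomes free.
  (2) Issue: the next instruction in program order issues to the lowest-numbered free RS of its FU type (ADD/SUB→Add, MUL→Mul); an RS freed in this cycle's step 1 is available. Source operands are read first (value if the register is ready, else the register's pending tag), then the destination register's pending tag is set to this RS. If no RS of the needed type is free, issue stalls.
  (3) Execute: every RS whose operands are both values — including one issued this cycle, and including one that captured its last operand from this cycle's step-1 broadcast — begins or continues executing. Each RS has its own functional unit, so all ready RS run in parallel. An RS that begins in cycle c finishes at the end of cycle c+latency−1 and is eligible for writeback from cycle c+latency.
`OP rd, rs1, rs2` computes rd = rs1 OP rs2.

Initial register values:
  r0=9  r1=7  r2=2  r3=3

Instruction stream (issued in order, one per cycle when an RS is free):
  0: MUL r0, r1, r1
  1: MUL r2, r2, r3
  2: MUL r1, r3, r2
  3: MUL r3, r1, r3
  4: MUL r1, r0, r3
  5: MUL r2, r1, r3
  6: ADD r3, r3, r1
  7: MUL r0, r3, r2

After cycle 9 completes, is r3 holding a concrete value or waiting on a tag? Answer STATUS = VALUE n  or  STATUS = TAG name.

cycle 1: issue MUL r0<-Mul1 // r0:Mul1,r1:7,r2:2,r3:3
cycle 2: issue MUL r2<-Mul2 // r0:Mul1,r1:7,r2:Mul2,r3:3
cycle 3: stall // r0:Mul1,r1:7,r2:Mul2,r3:3
cycle 4: stall // r0:Mul1,r1:7,r2:Mul2,r3:3
cycle 5: CDB Mul1=49; issue MUL r1<-Mul1 // r0:49,r1:Mul1,r2:Mul2,r3:3
cycle 6: CDB Mul2=6; issue MUL r3<-Mul2 // r0:49,r1:Mul1,r2:6,r3:Mul2
cycle 7: stall // r0:49,r1:Mul1,r2:6,r3:Mul2
cycle 8: stall // r0:49,r1:Mul1,r2:6,r3:Mul2
cycle 9: stall // r0:49,r1:Mul1,r2:6,r3:Mul2

STATUS = TAG Mul2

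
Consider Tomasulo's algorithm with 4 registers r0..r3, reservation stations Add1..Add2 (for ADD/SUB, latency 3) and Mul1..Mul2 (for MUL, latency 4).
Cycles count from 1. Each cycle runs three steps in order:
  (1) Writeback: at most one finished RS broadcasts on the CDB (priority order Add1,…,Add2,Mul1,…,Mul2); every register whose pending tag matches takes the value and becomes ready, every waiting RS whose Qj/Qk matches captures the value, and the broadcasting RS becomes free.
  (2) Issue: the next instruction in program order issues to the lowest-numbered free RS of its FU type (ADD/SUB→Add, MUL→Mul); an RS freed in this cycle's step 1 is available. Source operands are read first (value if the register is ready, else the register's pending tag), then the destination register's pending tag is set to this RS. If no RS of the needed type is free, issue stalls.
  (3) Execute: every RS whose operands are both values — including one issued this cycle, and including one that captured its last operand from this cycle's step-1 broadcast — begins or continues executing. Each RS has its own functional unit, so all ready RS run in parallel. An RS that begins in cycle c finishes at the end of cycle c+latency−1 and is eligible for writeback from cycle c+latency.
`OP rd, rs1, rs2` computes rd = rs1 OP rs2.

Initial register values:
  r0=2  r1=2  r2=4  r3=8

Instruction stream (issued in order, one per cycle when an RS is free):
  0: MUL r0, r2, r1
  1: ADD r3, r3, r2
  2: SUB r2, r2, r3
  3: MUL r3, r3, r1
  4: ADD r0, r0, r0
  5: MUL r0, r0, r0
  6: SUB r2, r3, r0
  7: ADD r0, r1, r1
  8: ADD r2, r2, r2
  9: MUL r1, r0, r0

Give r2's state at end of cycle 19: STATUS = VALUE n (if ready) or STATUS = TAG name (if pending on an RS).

STATUS = VALUE -464

  c1: issue MUL r0<-Mul1  regs: r0:Mul1,r1:2,r2:4,r3:8
  c2: issue ADD r3<-Add1  regs: r0:Mul1,r1:2,r2:4,r3:Add1
  c3: issue SUB r2<-Add2  regs: r0:Mul1,r1:2,r2:Add2,r3:Add1
  c4: issue MUL r3<-Mul2  regs: r0:Mul1,r1:2,r2:Add2,r3:Mul2
  c5: CDB Add1=12; issue ADD r0<-Add1  regs: r0:Add1,r1:2,r2:Add2,r3:Mul2
  c6: CDB Mul1=8; issue MUL r0<-Mul1  regs: r0:Mul1,r1:2,r2:Add2,r3:Mul2
  c7: stall  regs: r0:Mul1,r1:2,r2:Add2,r3:Mul2
  c8: CDB Add2=-8; issue SUB r2<-Add2  regs: r0:Mul1,r1:2,r2:Add2,r3:Mul2
  c9: CDB Add1=16; issue ADD r0<-Add1  regs: r0:Add1,r1:2,r2:Add2,r3:Mul2
  c10: CDB Mul2=24; stall  regs: r0:Add1,r1:2,r2:Add2,r3:24
  c11: stall  regs: r0:Add1,r1:2,r2:Add2,r3:24
  c12: CDB Add1=4; issue ADD r2<-Add1  regs: r0:4,r1:2,r2:Add1,r3:24
  c13: CDB Mul1=256; issue MUL r1<-Mul1  regs: r0:4,r1:Mul1,r2:Add1,r3:24
  c14: -  regs: r0:4,r1:Mul1,r2:Add1,r3:24
  c15: -  regs: r0:4,r1:Mul1,r2:Add1,r3:24
  c16: CDB Add2=-232  regs: r0:4,r1:Mul1,r2:Add1,r3:24
  c17: CDB Mul1=16  regs: r0:4,r1:16,r2:Add1,r3:24
  c18: -  regs: r0:4,r1:16,r2:Add1,r3:24
  c19: CDB Add1=-464  regs: r0:4,r1:16,r2:-464,r3:24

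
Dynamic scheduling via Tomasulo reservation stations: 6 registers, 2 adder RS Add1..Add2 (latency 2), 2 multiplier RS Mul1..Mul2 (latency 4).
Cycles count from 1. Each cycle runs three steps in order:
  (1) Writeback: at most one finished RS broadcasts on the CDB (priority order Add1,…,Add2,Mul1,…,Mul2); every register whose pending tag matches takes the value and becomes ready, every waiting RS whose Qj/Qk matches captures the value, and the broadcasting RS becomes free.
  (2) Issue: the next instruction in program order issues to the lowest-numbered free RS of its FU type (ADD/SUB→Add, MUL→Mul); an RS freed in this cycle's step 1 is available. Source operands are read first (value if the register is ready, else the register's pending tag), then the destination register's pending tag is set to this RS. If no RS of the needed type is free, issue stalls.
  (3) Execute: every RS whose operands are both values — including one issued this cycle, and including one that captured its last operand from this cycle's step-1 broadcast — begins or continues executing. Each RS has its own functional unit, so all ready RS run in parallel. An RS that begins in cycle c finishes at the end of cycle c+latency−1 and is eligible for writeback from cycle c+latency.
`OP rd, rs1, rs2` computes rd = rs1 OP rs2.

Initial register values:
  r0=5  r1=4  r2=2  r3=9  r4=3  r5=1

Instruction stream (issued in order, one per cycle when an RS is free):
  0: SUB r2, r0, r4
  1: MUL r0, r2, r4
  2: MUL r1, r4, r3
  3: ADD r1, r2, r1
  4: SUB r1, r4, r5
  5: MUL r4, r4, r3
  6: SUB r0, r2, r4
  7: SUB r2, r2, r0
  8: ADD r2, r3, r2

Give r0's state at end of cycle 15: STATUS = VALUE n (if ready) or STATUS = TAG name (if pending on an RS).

STATUS = VALUE -25

c1: issue SUB r2<-Add1 | r0:5,r1:4,r2:Add1,r3:9,r4:3,r5:1
c2: issue MUL r0<-Mul1 | r0:Mul1,r1:4,r2:Add1,r3:9,r4:3,r5:1
c3: CDB Add1=2; issue MUL r1<-Mul2 | r0:Mul1,r1:Mul2,r2:2,r3:9,r4:3,r5:1
c4: issue ADD r1<-Add1 | r0:Mul1,r1:Add1,r2:2,r3:9,r4:3,r5:1
c5: issue SUB r1<-Add2 | r0:Mul1,r1:Add2,r2:2,r3:9,r4:3,r5:1
c6: stall | r0:Mul1,r1:Add2,r2:2,r3:9,r4:3,r5:1
c7: CDB Add2=2; stall | r0:Mul1,r1:2,r2:2,r3:9,r4:3,r5:1
c8: CDB Mul1=6; issue MUL r4<-Mul1 | r0:6,r1:2,r2:2,r3:9,r4:Mul1,r5:1
c9: CDB Mul2=27; issue SUB r0<-Add2 | r0:Add2,r1:2,r2:2,r3:9,r4:Mul1,r5:1
c10: stall | r0:Add2,r1:2,r2:2,r3:9,r4:Mul1,r5:1
c11: CDB Add1=29; issue SUB r2<-Add1 | r0:Add2,r1:2,r2:Add1,r3:9,r4:Mul1,r5:1
c12: CDB Mul1=27; stall | r0:Add2,r1:2,r2:Add1,r3:9,r4:27,r5:1
c13: stall | r0:Add2,r1:2,r2:Add1,r3:9,r4:27,r5:1
c14: CDB Add2=-25; issue ADD r2<-Add2 | r0:-25,r1:2,r2:Add2,r3:9,r4:27,r5:1
c15: - | r0:-25,r1:2,r2:Add2,r3:9,r4:27,r5:1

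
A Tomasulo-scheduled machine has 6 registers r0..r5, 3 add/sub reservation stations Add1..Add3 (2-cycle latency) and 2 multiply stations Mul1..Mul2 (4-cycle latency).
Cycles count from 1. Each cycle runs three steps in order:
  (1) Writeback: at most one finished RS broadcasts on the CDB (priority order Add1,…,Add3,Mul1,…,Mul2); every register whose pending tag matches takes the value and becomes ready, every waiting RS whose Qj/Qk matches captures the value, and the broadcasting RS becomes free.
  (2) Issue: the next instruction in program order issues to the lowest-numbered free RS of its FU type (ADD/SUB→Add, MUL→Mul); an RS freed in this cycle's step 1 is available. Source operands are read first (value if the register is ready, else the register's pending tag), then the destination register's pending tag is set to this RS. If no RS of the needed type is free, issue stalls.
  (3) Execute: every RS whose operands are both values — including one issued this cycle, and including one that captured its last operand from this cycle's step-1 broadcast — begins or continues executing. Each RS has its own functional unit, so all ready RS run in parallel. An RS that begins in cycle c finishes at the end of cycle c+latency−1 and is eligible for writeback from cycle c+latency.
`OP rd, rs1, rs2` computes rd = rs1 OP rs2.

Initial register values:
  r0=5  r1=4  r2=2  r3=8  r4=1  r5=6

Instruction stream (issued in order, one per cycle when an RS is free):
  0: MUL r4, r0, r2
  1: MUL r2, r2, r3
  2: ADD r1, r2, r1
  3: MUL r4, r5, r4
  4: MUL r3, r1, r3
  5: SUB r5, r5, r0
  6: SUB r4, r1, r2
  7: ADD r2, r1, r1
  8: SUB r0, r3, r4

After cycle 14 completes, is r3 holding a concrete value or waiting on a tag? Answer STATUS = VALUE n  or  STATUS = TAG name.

  c1: issue MUL r4<-Mul1  regs: r0:5,r1:4,r2:2,r3:8,r4:Mul1,r5:6
  c2: issue MUL r2<-Mul2  regs: r0:5,r1:4,r2:Mul2,r3:8,r4:Mul1,r5:6
  c3: issue ADD r1<-Add1  regs: r0:5,r1:Add1,r2:Mul2,r3:8,r4:Mul1,r5:6
  c4: stall  regs: r0:5,r1:Add1,r2:Mul2,r3:8,r4:Mul1,r5:6
  c5: CDB Mul1=10; issue MUL r4<-Mul1  regs: r0:5,r1:Add1,r2:Mul2,r3:8,r4:Mul1,r5:6
  c6: CDB Mul2=16; issue MUL r3<-Mul2  regs: r0:5,r1:Add1,r2:16,r3:Mul2,r4:Mul1,r5:6
  c7: issue SUB r5<-Add2  regs: r0:5,r1:Add1,r2:16,r3:Mul2,r4:Mul1,r5:Add2
  c8: CDB Add1=20; issue SUB r4<-Add1  regs: r0:5,r1:20,r2:16,r3:Mul2,r4:Add1,r5:Add2
  c9: CDB Add2=1; issue ADD r2<-Add2  regs: r0:5,r1:20,r2:Add2,r3:Mul2,r4:Add1,r5:1
  c10: CDB Add1=4; issue SUB r0<-Add1  regs: r0:Add1,r1:20,r2:Add2,r3:Mul2,r4:4,r5:1
  c11: CDB Add2=40  regs: r0:Add1,r1:20,r2:40,r3:Mul2,r4:4,r5:1
  c12: CDB Mul1=60  regs: r0:Add1,r1:20,r2:40,r3:Mul2,r4:4,r5:1
  c13: CDB Mul2=160  regs: r0:Add1,r1:20,r2:40,r3:160,r4:4,r5:1
  c14: -  regs: r0:Add1,r1:20,r2:40,r3:160,r4:4,r5:1

STATUS = VALUE 160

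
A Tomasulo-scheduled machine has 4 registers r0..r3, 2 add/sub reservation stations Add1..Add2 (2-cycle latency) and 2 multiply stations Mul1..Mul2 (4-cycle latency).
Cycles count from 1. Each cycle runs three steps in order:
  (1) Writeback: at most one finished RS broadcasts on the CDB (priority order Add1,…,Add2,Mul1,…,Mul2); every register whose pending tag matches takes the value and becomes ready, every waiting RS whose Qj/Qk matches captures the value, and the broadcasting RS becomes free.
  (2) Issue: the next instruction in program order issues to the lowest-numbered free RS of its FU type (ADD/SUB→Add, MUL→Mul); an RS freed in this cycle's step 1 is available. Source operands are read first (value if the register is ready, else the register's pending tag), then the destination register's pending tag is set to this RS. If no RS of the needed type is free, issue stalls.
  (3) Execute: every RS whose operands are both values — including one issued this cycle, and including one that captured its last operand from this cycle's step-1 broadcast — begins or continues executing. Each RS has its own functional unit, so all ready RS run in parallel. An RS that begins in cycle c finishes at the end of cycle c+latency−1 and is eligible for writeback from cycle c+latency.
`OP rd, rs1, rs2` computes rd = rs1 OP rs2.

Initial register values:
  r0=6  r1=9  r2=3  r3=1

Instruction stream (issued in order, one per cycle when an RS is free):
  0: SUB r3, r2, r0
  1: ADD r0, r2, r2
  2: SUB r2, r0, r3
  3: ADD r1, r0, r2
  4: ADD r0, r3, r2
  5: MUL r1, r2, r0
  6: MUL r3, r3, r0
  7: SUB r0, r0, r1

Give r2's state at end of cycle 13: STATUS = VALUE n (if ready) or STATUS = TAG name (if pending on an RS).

STATUS = VALUE 9

cycle 1: issue SUB r3<-Add1 // r0:6,r1:9,r2:3,r3:Add1
cycle 2: issue ADD r0<-Add2 // r0:Add2,r1:9,r2:3,r3:Add1
cycle 3: CDB Add1=-3; issue SUB r2<-Add1 // r0:Add2,r1:9,r2:Add1,r3:-3
cycle 4: CDB Add2=6; issue ADD r1<-Add2 // r0:6,r1:Add2,r2:Add1,r3:-3
cycle 5: stall // r0:6,r1:Add2,r2:Add1,r3:-3
cycle 6: CDB Add1=9; issue ADD r0<-Add1 // r0:Add1,r1:Add2,r2:9,r3:-3
cycle 7: issue MUL r1<-Mul1 // r0:Add1,r1:Mul1,r2:9,r3:-3
cycle 8: CDB Add1=6; issue MUL r3<-Mul2 // r0:6,r1:Mul1,r2:9,r3:Mul2
cycle 9: CDB Add2=15; issue SUB r0<-Add1 // r0:Add1,r1:Mul1,r2:9,r3:Mul2
cycle 10: - // r0:Add1,r1:Mul1,r2:9,r3:Mul2
cycle 11: - // r0:Add1,r1:Mul1,r2:9,r3:Mul2
cycle 12: CDB Mul1=54 // r0:Add1,r1:54,r2:9,r3:Mul2
cycle 13: CDB Mul2=-18 // r0:Add1,r1:54,r2:9,r3:-18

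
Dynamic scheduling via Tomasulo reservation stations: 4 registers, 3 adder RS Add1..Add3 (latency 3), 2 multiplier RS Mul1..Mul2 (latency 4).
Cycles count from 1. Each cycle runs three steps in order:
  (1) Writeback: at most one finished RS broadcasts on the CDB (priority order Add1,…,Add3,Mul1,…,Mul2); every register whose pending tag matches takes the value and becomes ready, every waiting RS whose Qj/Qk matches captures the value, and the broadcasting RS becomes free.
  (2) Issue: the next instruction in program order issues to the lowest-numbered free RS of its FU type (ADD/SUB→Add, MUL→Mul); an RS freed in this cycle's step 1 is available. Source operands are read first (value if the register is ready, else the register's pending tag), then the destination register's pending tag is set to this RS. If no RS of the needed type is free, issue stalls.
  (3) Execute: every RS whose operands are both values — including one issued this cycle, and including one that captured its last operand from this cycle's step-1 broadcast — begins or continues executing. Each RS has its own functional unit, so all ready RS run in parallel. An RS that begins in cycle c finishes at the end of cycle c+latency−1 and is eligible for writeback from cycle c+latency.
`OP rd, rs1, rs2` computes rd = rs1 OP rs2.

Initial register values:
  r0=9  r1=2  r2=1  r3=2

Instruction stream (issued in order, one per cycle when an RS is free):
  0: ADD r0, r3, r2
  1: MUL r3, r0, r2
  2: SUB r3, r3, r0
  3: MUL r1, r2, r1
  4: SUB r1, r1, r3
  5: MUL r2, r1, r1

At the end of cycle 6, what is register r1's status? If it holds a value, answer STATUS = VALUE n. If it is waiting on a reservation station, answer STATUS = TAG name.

c1: issue ADD r0<-Add1 | r0:Add1,r1:2,r2:1,r3:2
c2: issue MUL r3<-Mul1 | r0:Add1,r1:2,r2:1,r3:Mul1
c3: issue SUB r3<-Add2 | r0:Add1,r1:2,r2:1,r3:Add2
c4: CDB Add1=3; issue MUL r1<-Mul2 | r0:3,r1:Mul2,r2:1,r3:Add2
c5: issue SUB r1<-Add1 | r0:3,r1:Add1,r2:1,r3:Add2
c6: stall | r0:3,r1:Add1,r2:1,r3:Add2

STATUS = TAG Add1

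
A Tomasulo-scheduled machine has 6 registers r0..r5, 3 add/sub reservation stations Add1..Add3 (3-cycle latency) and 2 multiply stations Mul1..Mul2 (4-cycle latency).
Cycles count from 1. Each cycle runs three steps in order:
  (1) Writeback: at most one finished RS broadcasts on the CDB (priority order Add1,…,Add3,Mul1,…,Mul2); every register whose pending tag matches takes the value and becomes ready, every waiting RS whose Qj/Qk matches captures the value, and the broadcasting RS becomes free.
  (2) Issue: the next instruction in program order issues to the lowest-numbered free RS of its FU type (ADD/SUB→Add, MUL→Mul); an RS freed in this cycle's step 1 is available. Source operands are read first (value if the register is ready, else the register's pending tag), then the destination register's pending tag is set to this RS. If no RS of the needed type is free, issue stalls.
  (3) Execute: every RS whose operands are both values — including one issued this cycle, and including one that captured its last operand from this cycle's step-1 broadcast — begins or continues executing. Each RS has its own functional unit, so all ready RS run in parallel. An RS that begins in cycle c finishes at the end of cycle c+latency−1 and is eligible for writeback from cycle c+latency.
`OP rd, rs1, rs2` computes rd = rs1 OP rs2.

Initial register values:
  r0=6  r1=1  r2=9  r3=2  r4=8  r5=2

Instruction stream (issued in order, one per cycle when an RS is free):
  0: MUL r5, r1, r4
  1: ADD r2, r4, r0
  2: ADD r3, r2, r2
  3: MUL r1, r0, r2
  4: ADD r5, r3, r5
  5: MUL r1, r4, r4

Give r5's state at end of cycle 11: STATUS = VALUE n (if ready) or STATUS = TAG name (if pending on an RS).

c1: issue MUL r5<-Mul1 | r0:6,r1:1,r2:9,r3:2,r4:8,r5:Mul1
c2: issue ADD r2<-Add1 | r0:6,r1:1,r2:Add1,r3:2,r4:8,r5:Mul1
c3: issue ADD r3<-Add2 | r0:6,r1:1,r2:Add1,r3:Add2,r4:8,r5:Mul1
c4: issue MUL r1<-Mul2 | r0:6,r1:Mul2,r2:Add1,r3:Add2,r4:8,r5:Mul1
c5: CDB Add1=14; issue ADD r5<-Add1 | r0:6,r1:Mul2,r2:14,r3:Add2,r4:8,r5:Add1
c6: CDB Mul1=8; issue MUL r1<-Mul1 | r0:6,r1:Mul1,r2:14,r3:Add2,r4:8,r5:Add1
c7: - | r0:6,r1:Mul1,r2:14,r3:Add2,r4:8,r5:Add1
c8: CDB Add2=28 | r0:6,r1:Mul1,r2:14,r3:28,r4:8,r5:Add1
c9: CDB Mul2=84 | r0:6,r1:Mul1,r2:14,r3:28,r4:8,r5:Add1
c10: CDB Mul1=64 | r0:6,r1:64,r2:14,r3:28,r4:8,r5:Add1
c11: CDB Add1=36 | r0:6,r1:64,r2:14,r3:28,r4:8,r5:36

STATUS = VALUE 36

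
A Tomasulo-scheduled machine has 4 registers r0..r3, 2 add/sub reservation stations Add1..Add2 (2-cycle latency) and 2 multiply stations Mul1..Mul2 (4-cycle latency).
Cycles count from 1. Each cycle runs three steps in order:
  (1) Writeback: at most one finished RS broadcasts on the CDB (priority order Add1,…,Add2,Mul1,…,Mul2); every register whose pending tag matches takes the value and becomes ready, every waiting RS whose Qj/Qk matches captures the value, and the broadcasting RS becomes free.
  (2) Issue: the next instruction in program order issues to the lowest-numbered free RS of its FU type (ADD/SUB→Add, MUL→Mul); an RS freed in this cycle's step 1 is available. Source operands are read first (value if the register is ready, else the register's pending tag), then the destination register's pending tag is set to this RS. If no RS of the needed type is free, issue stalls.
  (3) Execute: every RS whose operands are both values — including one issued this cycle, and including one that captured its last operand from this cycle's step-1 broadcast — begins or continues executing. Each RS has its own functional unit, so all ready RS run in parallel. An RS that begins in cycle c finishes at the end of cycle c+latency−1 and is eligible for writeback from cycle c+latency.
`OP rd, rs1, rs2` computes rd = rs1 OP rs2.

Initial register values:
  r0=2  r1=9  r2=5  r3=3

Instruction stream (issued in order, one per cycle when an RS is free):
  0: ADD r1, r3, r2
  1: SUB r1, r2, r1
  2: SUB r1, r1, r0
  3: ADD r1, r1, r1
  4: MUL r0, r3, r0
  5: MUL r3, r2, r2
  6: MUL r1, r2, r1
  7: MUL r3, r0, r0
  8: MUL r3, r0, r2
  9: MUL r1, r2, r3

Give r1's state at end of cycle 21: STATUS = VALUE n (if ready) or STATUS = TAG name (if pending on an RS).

STATUS = TAG Mul2

c1: issue ADD r1<-Add1 | r0:2,r1:Add1,r2:5,r3:3
c2: issue SUB r1<-Add2 | r0:2,r1:Add2,r2:5,r3:3
c3: CDB Add1=8; issue SUB r1<-Add1 | r0:2,r1:Add1,r2:5,r3:3
c4: stall | r0:2,r1:Add1,r2:5,r3:3
c5: CDB Add2=-3; issue ADD r1<-Add2 | r0:2,r1:Add2,r2:5,r3:3
c6: issue MUL r0<-Mul1 | r0:Mul1,r1:Add2,r2:5,r3:3
c7: CDB Add1=-5; issue MUL r3<-Mul2 | r0:Mul1,r1:Add2,r2:5,r3:Mul2
c8: stall | r0:Mul1,r1:Add2,r2:5,r3:Mul2
c9: CDB Add2=-10; stall | r0:Mul1,r1:-10,r2:5,r3:Mul2
c10: CDB Mul1=6; issue MUL r1<-Mul1 | r0:6,r1:Mul1,r2:5,r3:Mul2
c11: CDB Mul2=25; issue MUL r3<-Mul2 | r0:6,r1:Mul1,r2:5,r3:Mul2
c12: stall | r0:6,r1:Mul1,r2:5,r3:Mul2
c13: stall | r0:6,r1:Mul1,r2:5,r3:Mul2
c14: CDB Mul1=-50; issue MUL r3<-Mul1 | r0:6,r1:-50,r2:5,r3:Mul1
c15: CDB Mul2=36; issue MUL r1<-Mul2 | r0:6,r1:Mul2,r2:5,r3:Mul1
c16: - | r0:6,r1:Mul2,r2:5,r3:Mul1
c17: - | r0:6,r1:Mul2,r2:5,r3:Mul1
c18: CDB Mul1=30 | r0:6,r1:Mul2,r2:5,r3:30
c19: - | r0:6,r1:Mul2,r2:5,r3:30
c20: - | r0:6,r1:Mul2,r2:5,r3:30
c21: - | r0:6,r1:Mul2,r2:5,r3:30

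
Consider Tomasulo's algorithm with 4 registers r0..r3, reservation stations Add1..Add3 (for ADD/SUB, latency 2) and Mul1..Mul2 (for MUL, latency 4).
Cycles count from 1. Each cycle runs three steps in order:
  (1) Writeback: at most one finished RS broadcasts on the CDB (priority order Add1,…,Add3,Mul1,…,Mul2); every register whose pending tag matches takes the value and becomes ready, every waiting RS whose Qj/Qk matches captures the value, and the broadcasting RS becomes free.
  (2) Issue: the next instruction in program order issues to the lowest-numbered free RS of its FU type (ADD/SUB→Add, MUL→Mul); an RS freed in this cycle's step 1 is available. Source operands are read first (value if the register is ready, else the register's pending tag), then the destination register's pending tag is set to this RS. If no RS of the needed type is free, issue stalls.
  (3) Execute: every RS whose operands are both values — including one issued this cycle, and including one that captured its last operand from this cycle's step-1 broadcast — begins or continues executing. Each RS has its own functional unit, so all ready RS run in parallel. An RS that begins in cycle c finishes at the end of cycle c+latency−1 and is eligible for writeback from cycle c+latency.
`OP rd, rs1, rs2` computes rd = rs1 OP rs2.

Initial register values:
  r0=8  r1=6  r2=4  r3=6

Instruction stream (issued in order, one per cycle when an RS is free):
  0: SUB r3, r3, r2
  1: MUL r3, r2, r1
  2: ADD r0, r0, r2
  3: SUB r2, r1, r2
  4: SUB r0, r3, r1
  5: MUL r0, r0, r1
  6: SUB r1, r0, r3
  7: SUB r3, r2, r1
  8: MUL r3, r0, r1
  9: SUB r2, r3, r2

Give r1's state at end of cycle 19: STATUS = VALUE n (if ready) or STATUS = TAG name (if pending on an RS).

STATUS = VALUE 84

c1: issue SUB r3<-Add1 | r0:8,r1:6,r2:4,r3:Add1
c2: issue MUL r3<-Mul1 | r0:8,r1:6,r2:4,r3:Mul1
c3: CDB Add1=2; issue ADD r0<-Add1 | r0:Add1,r1:6,r2:4,r3:Mul1
c4: issue SUB r2<-Add2 | r0:Add1,r1:6,r2:Add2,r3:Mul1
c5: CDB Add1=12; issue SUB r0<-Add1 | r0:Add1,r1:6,r2:Add2,r3:Mul1
c6: CDB Add2=2; issue MUL r0<-Mul2 | r0:Mul2,r1:6,r2:2,r3:Mul1
c7: CDB Mul1=24; issue SUB r1<-Add2 | r0:Mul2,r1:Add2,r2:2,r3:24
c8: issue SUB r3<-Add3 | r0:Mul2,r1:Add2,r2:2,r3:Add3
c9: CDB Add1=18; issue MUL r3<-Mul1 | r0:Mul2,r1:Add2,r2:2,r3:Mul1
c10: issue SUB r2<-Add1 | r0:Mul2,r1:Add2,r2:Add1,r3:Mul1
c11: - | r0:Mul2,r1:Add2,r2:Add1,r3:Mul1
c12: - | r0:Mul2,r1:Add2,r2:Add1,r3:Mul1
c13: CDB Mul2=108 | r0:108,r1:Add2,r2:Add1,r3:Mul1
c14: - | r0:108,r1:Add2,r2:Add1,r3:Mul1
c15: CDB Add2=84 | r0:108,r1:84,r2:Add1,r3:Mul1
c16: - | r0:108,r1:84,r2:Add1,r3:Mul1
c17: CDB Add3=-82 | r0:108,r1:84,r2:Add1,r3:Mul1
c18: - | r0:108,r1:84,r2:Add1,r3:Mul1
c19: CDB Mul1=9072 | r0:108,r1:84,r2:Add1,r3:9072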